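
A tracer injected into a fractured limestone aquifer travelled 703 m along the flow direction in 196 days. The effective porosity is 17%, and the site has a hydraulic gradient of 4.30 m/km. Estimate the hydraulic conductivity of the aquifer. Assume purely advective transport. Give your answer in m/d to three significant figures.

142 m/d

v = L / t = 703 / 196 = 3.587 m/d
K = v · n / i = 3.587 × 0.17 / 0.0043 = 142 m/d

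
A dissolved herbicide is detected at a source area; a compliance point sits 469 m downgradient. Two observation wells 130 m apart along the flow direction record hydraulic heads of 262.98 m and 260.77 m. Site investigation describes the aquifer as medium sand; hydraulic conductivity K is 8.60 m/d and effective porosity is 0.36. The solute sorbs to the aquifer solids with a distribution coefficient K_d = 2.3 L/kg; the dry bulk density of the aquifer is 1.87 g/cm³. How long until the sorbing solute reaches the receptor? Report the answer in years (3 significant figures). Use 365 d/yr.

41.0 years

Hydraulic gradient i = (262.98 − 260.77) / 130 = 2.21 / 130 = 0.01700
Specific discharge q = 8.60 × 0.01700 = 0.1462 m/d
v_s = q/n_e = 0.1462/0.36 = 0.4061 m/d
Retardation R = 1 + ρ_b·K_d/n = 1 + 1.87×2.3/0.36 = 12.95
Contaminant velocity v_c = v/R = 0.4061/12.95 = 0.03137 m/d
t = L/v_c = 469/0.03137 = 14950 d
   = 14950/365 = 41.0 yr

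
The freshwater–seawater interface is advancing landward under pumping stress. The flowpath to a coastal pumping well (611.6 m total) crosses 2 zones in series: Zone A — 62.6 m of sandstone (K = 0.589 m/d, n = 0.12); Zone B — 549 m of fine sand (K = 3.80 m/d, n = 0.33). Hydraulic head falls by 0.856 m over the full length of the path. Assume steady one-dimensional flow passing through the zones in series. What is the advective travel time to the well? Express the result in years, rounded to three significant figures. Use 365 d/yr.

Continuity: the same q passes through each zone, so ΔH = q·Σ(L_j/K_j) — the zones act as resistances in series.
Σ(L/K) = 62.6/0.589 + 549/3.80 = 106.3 + 144.5 = 250.8 d
q = ΔH / Σ(L/K) = 0.856 / 250.8 = 0.003414 m/d (same in every zone)
Zone A: v = q/n = 0.003414/0.12 = 0.02845 m/d → t_A = 62.6/0.02845 = 2201 d
Zone B: v = q/n = 0.003414/0.33 = 0.01034 m/d → t_B = 549/0.01034 = 53070 d
Total t = 2201 + 53070 = 55270 d
   = 55270 / 365 = 151 yr

151 years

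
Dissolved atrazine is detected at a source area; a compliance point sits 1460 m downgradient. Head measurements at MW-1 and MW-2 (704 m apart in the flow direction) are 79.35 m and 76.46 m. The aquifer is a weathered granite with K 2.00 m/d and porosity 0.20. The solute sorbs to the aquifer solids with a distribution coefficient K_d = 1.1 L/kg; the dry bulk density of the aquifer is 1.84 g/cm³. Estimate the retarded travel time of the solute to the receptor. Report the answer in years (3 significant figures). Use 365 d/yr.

1080 years

Hydraulic gradient i = (79.35 − 76.46) / 704 = 2.89 / 704 = 0.004105
q = Ki = 2.00 × 0.004105 = 0.008210 m/d
v = Ki/n = 2.00·0.004105/0.20 = 0.04105 m/d
Retardation R = 1 + ρ_b·K_d/n = 1 + 1.84×1.1/0.20 = 11.12
Contaminant velocity v_c = v/R = 0.04105/11.12 = 0.003692 m/d
t = L/v_c = 1460/0.003692 = 395500 d
   = 395500/365 = 1080 yr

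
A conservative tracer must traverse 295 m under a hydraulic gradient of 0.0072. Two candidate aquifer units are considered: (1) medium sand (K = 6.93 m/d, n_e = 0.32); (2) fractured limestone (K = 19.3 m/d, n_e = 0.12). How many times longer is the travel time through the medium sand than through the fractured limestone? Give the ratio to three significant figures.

7.43

Unit 1 (medium sand): v = 6.93×0.0072/0.32 = 0.1559 m/d, t = 295/0.1559 = 1892 d
Unit 2 (fractured limestone): v = 19.3×0.0072/0.12 = 1.158 m/d, t = 295/1.158 = 254.7 d
t(medium sand) / t(fractured limestone) = 1892/254.7 = 7.43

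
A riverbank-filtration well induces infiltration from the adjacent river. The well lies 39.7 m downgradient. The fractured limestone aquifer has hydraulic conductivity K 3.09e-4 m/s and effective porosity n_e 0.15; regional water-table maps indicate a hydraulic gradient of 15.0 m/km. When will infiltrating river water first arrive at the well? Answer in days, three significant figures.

14.9 days

K = 3.09e-4 m/s × 86400 s/d = 26.70 m/d
Specific discharge q = 26.70 × 0.015 = 0.4005 m/d
Average linear velocity = 0.4005 / 0.15 = 2.670 m/d
t = L / v = 39.7 / 2.670 = 14.87 d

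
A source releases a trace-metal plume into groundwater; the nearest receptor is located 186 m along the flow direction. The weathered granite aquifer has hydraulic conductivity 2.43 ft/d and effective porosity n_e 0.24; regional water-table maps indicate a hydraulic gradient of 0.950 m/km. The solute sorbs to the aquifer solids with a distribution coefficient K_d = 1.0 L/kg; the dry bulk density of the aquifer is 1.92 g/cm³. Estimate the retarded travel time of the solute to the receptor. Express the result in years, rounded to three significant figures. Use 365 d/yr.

1560 years

K = 2.43 ft/d × 0.3048 = 0.7407 m/d
q = Ki = 0.7407 × 9.5e-4 = 7.036e-4 m/d
v_s = q/n_e = 7.036e-4/0.24 = 0.002932 m/d
Retardation R = 1 + ρ_b·K_d/n = 1 + 1.92×1.0/0.24 = 9.000
Contaminant velocity v_c = v/R = 0.002932/9.000 = 3.258e-4 m/d
t = L/v_c = 186/3.258e-4 = 571000 d
   = 571000/365 = 1560 yr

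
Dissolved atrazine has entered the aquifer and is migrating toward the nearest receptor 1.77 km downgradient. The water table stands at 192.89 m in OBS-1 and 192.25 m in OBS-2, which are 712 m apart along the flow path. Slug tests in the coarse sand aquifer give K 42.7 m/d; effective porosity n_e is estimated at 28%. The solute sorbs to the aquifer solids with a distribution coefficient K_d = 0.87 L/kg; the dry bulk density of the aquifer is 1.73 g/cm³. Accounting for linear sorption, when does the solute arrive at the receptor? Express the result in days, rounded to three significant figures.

82300 days

Hydraulic gradient i = (192.89 − 192.25) / 712 = 0.64 / 712 = 8.989e-4
Specific discharge q = 42.7 × 8.989e-4 = 0.03838 m/d
Seepage velocity v = q / n = 0.03838 / 0.28 = 0.1371 m/d
Retardation R = 1 + ρ_b·K_d/n = 1 + 1.73×0.87/0.28 = 6.375
Contaminant velocity v_c = v/R = 0.1371/6.375 = 0.02150 m/d
L = 1.77 km = 1770 m
t = L/v_c = 1770/0.02150 = 82320 d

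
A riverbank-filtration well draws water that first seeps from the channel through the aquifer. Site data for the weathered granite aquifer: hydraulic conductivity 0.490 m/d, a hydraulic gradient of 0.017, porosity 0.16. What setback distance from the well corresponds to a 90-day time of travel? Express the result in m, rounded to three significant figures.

q = Ki = 0.490 × 0.017 = 0.008330 m/d
v_s = q/n_e = 0.008330/0.16 = 0.05206 m/d
L = v × T = 0.05206 × 90 = 4.686 m

4.69 m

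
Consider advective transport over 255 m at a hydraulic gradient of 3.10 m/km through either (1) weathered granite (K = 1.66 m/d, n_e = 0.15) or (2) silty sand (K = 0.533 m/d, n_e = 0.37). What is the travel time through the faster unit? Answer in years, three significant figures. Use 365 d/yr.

20.4 years

Unit 1 (weathered granite): v = 1.66×0.0031/0.15 = 0.03431 m/d, t = 255/0.03431 = 7433 d
Unit 2 (silty sand): v = 0.533×0.0031/0.37 = 0.004466 m/d, t = 255/0.004466 = 57100 d
Faster: 7433 d / 365 = 20.4 yr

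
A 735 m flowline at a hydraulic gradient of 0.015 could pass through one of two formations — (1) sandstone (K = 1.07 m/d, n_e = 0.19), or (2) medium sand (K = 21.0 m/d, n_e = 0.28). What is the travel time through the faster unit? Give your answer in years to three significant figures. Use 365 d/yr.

Unit 1 (sandstone): v = 1.07×0.015/0.19 = 0.08447 m/d, t = 735/0.08447 = 8701 d
Unit 2 (medium sand): v = 21.0×0.015/0.28 = 1.125 m/d, t = 735/1.125 = 653.3 d
Faster: 653.3 d / 365 = 1.79 yr

1.79 years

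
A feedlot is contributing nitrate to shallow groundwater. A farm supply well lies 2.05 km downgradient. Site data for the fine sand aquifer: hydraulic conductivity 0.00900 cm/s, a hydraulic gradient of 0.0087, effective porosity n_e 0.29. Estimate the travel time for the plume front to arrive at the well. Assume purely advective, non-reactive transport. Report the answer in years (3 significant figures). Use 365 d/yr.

K = 0.00900 cm/s × 864 = 7.776 m/d
q = Ki = 7.776 × 0.0087 = 0.06765 m/d
Seepage velocity v = q / n = 0.06765 / 0.29 = 0.2333 m/d
L = 2.05 km = 2050 m
t = L / v = 2050 / 0.2333 = 8788 d
   = 8788 / 365 = 24.1 yr

24.1 years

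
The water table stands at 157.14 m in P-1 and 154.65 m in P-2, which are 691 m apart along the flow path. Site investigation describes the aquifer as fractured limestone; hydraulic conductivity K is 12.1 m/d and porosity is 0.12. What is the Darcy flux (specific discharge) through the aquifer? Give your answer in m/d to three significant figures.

Hydraulic gradient i = (157.14 − 154.65) / 691 = 2.49 / 691 = 0.003603
Darcy flux q = K·i = 12.1 × 0.003603 = 0.04360 m/d

0.0436 m/d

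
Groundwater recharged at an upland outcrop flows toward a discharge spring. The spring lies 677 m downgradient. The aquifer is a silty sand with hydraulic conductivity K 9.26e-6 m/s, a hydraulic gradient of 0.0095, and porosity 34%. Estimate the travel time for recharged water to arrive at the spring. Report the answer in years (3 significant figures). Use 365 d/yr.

83.0 years

K = 9.26e-6 m/s × 86400 s/d = 0.8001 m/d
Darcy flux q = K·i = 0.8001 × 0.0095 = 0.007601 m/d
Average linear velocity = 0.007601 / 0.34 = 0.02235 m/d
t = L / v = 677 / 0.02235 = 30280 d
   = 30280 / 365 = 83.0 yr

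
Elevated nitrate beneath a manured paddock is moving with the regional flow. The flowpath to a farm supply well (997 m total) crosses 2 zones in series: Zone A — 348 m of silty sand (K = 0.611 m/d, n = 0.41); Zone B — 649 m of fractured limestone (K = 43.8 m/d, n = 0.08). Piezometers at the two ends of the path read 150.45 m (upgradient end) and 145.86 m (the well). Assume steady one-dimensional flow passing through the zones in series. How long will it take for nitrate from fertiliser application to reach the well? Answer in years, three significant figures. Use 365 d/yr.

Total head drop ΔH = 150.45 − 145.86 = 4.59 m
Continuity: the same q passes through each zone, so ΔH = q·Σ(L_j/K_j) — the zones act as resistances in series.
Σ(L/K) = 348/0.611 + 649/43.8 = 569.6 + 14.82 = 584.4 d
q = ΔH / Σ(L/K) = 4.59 / 584.4 = 0.007855 m/d (same in every zone)
Zone A: v = q/n = 0.007855/0.41 = 0.01916 m/d → t_A = 348/0.01916 = 18170 d
Zone B: v = q/n = 0.007855/0.08 = 0.09818 m/d → t_B = 649/0.09818 = 6610 d
Total t = 18170 + 6610 = 24780 d
   = 24780 / 365 = 67.9 yr

67.9 years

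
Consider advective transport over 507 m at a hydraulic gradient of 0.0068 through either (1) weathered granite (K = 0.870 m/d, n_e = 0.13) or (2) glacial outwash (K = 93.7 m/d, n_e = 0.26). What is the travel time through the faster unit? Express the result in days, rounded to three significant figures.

207 days

Unit 1 (weathered granite): v = 0.870×0.0068/0.13 = 0.04551 m/d, t = 507/0.04551 = 11140 d
Unit 2 (glacial outwash): v = 93.7×0.0068/0.26 = 2.451 m/d, t = 507/2.451 = 206.9 d
Faster unit: t = 207 d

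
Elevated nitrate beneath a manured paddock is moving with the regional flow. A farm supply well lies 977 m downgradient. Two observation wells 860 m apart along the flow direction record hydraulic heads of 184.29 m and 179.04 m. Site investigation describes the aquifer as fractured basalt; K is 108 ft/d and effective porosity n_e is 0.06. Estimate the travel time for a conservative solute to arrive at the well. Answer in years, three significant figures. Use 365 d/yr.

Hydraulic gradient i = (184.29 − 179.04) / 860 = 5.25 / 860 = 0.006105
K = 108 ft/d × 0.3048 = 32.92 m/d
q = Ki = 32.92 × 0.006105 = 0.2010 m/d
Seepage velocity v = q / n = 0.2010 / 0.06 = 3.349 m/d
t = L / v = 977 / 3.349 = 291.7 d
   = 291.7 / 365 = 0.799 yr

0.799 years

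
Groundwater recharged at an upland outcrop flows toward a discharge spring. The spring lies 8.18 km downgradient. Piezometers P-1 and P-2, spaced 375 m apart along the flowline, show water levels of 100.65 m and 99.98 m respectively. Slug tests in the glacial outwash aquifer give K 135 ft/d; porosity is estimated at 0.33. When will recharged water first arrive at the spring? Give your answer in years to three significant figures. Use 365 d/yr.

101 years

Hydraulic gradient i = (100.65 − 99.98) / 375 = 0.67 / 375 = 0.001787
K = 135 ft/d × 0.3048 = 41.15 m/d
Specific discharge q = 41.15 × 0.001787 = 0.07352 m/d
v_s = q/n_e = 0.07352/0.33 = 0.2228 m/d
L = 8.18 km = 8180 m
t = L / v = 8180 / 0.2228 = 36720 d
   = 36720 / 365 = 101 yr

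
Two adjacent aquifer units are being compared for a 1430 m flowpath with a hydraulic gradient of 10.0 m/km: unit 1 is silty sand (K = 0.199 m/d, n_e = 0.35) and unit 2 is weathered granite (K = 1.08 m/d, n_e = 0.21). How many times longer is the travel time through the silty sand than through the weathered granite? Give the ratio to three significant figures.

9.05

Unit 1 (silty sand): v = 0.199×0.010/0.35 = 0.005686 m/d, t = 1430/0.005686 = 251500 d
Unit 2 (weathered granite): v = 1.08×0.010/0.21 = 0.05143 m/d, t = 1430/0.05143 = 27810 d
t(silty sand) / t(weathered granite) = 251500/27810 = 9.05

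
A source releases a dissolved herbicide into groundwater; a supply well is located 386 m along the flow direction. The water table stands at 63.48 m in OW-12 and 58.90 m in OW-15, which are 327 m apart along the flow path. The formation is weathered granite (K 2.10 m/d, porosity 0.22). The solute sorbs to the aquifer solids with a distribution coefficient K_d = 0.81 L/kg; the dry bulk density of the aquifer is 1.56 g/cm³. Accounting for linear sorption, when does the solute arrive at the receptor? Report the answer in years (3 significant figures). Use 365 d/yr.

53.3 years

Hydraulic gradient i = (63.48 − 58.90) / 327 = 4.58 / 327 = 0.01401
q = Ki = 2.10 × 0.01401 = 0.02941 m/d
Average linear velocity = 0.02941 / 0.22 = 0.1337 m/d
Retardation R = 1 + ρ_b·K_d/n = 1 + 1.56×0.81/0.22 = 6.744
Contaminant velocity v_c = v/R = 0.1337/6.744 = 0.01983 m/d
t = L/v_c = 386/0.01983 = 19470 d
   = 19470/365 = 53.3 yr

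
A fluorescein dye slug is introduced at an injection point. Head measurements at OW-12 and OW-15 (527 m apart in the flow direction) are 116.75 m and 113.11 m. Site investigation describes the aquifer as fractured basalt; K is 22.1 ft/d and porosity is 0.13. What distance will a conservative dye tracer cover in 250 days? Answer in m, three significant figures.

89.5 m

Hydraulic gradient i = (116.75 − 113.11) / 527 = 3.64 / 527 = 0.006907
K = 22.1 ft/d × 0.3048 = 6.736 m/d
q = Ki = 6.736 × 0.006907 = 0.04653 m/d
v = Ki/n = 6.736·0.006907/0.13 = 0.3579 m/d
L = v × T = 0.3579 × 250 = 89.47 m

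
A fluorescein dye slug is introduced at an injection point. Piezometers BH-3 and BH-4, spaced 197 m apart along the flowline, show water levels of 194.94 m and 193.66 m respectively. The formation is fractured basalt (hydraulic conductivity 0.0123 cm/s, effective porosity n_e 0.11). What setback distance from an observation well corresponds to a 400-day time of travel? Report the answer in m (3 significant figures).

251 m

Hydraulic gradient i = (194.94 − 193.66) / 197 = 1.28 / 197 = 0.006497
K = 0.0123 cm/s × 864 = 10.63 m/d
Darcy flux q = K·i = 10.63 × 0.006497 = 0.06905 m/d
v = Ki/n = 10.63·0.006497/0.11 = 0.6277 m/d
L = v × T = 0.6277 × 400 = 251.1 m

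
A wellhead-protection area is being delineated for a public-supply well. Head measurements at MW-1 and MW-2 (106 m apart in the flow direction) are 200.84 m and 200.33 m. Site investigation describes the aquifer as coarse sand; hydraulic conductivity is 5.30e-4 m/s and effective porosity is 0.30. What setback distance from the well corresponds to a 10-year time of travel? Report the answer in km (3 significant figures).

Hydraulic gradient i = (200.84 − 200.33) / 106 = 0.51 / 106 = 0.004811
K = 5.30e-4 m/s × 86400 s/d = 45.79 m/d
Specific discharge q = 45.79 × 0.004811 = 0.2203 m/d
v_s = q/n_e = 0.2203/0.30 = 0.7344 m/d
T = 10 yr × 365 = 3650 d
L = v × T = 0.7344 × 3650 = 2681 m
   = 2.68 km

2.68 km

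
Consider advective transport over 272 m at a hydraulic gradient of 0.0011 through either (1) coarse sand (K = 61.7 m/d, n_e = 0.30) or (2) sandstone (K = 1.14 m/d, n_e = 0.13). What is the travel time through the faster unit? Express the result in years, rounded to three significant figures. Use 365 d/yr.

3.29 years

Unit 1 (coarse sand): v = 61.7×0.0011/0.30 = 0.2262 m/d, t = 272/0.2262 = 1202 d
Unit 2 (sandstone): v = 1.14×0.0011/0.13 = 0.009646 m/d, t = 272/0.009646 = 28200 d
Faster: 1202 d / 365 = 3.29 yr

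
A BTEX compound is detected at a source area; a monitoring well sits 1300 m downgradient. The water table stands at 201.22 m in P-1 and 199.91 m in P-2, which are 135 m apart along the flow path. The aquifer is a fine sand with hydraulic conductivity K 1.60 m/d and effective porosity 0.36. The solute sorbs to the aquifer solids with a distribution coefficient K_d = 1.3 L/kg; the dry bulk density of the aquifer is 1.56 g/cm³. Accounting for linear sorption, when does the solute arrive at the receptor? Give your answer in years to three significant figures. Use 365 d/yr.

Hydraulic gradient i = (201.22 − 199.91) / 135 = 1.31 / 135 = 0.009704
q = Ki = 1.60 × 0.009704 = 0.01553 m/d
v = Ki/n = 1.60·0.009704/0.36 = 0.04313 m/d
Retardation R = 1 + ρ_b·K_d/n = 1 + 1.56×1.3/0.36 = 6.633
Contaminant velocity v_c = v/R = 0.04313/6.633 = 0.006502 m/d
t = L/v_c = 1300/0.006502 = 199900 d
   = 199900/365 = 548 yr

548 years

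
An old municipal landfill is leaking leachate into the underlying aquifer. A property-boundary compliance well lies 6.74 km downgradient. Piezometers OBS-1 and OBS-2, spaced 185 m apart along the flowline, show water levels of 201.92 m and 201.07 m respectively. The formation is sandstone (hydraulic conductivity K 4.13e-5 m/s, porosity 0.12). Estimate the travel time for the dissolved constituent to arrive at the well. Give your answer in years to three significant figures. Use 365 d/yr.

Hydraulic gradient i = (201.92 − 201.07) / 185 = 0.85 / 185 = 0.004595
K = 4.13e-5 m/s × 86400 s/d = 3.568 m/d
Specific discharge q = 3.568 × 0.004595 = 0.01639 m/d
Seepage velocity v = q / n = 0.01639 / 0.12 = 0.1366 m/d
L = 6.74 km = 6740 m
t = L / v = 6740 / 0.1366 = 49330 d
   = 49330 / 365 = 135 yr

135 years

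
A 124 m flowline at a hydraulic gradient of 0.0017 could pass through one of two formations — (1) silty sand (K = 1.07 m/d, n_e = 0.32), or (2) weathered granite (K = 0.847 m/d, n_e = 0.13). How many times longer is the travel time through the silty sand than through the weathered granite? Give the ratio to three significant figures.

1.95

Unit 1 (silty sand): v = 1.07×0.0017/0.32 = 0.005684 m/d, t = 124/0.005684 = 21810 d
Unit 2 (weathered granite): v = 0.847×0.0017/0.13 = 0.01108 m/d, t = 124/0.01108 = 11200 d
t(silty sand) / t(weathered granite) = 21810/11200 = 1.95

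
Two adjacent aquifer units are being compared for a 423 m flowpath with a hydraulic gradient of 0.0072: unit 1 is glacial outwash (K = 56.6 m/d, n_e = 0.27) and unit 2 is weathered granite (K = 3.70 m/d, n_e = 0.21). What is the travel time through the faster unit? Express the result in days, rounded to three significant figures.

Unit 1 (glacial outwash): v = 56.6×0.0072/0.27 = 1.509 m/d, t = 423/1.509 = 280.3 d
Unit 2 (weathered granite): v = 3.70×0.0072/0.21 = 0.1269 m/d, t = 423/0.1269 = 3334 d
Faster unit: t = 280 d

280 days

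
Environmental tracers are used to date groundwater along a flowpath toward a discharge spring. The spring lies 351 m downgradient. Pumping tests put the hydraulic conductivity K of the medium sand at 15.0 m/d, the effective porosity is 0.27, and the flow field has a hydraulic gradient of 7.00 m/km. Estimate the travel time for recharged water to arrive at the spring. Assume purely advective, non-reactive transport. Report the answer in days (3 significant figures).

q = Ki = 15.0 × 0.0070 = 0.1050 m/d
v_s = q/n_e = 0.1050/0.27 = 0.3889 m/d
t = L / v = 351 / 0.3889 = 902.6 d

903 days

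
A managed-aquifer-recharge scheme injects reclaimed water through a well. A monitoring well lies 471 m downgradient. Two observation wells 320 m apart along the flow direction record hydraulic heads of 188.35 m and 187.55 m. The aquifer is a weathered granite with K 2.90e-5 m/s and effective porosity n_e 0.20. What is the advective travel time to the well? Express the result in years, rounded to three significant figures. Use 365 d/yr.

41.2 years

Hydraulic gradient i = (188.35 − 187.55) / 320 = 0.80 / 320 = 0.002500
K = 2.90e-5 m/s × 86400 s/d = 2.506 m/d
Specific discharge q = 2.506 × 0.002500 = 0.006264 m/d
Average linear velocity = 0.006264 / 0.20 = 0.03132 m/d
t = L / v = 471 / 0.03132 = 15040 d
   = 15040 / 365 = 41.2 yr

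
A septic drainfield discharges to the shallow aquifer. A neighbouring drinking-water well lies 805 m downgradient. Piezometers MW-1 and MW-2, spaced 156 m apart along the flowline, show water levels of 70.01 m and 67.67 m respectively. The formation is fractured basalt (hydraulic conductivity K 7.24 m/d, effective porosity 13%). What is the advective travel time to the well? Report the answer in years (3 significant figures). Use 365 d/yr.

2.64 years

Hydraulic gradient i = (70.01 − 67.67) / 156 = 2.34 / 156 = 0.01500
Darcy flux q = K·i = 7.24 × 0.01500 = 0.1086 m/d
v_s = q/n_e = 0.1086/0.13 = 0.8354 m/d
t = L / v = 805 / 0.8354 = 963.6 d
   = 963.6 / 365 = 2.64 yr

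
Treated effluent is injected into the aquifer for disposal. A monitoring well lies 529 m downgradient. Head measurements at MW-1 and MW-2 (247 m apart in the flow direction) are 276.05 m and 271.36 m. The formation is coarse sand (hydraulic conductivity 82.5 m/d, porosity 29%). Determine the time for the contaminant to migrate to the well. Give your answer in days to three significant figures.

Hydraulic gradient i = (276.05 − 271.36) / 247 = 4.69 / 247 = 0.01899
Specific discharge q = 82.5 × 0.01899 = 1.566 m/d
v_s = q/n_e = 1.566/0.29 = 5.402 m/d
t = L / v = 529 / 5.402 = 97.93 d

97.9 days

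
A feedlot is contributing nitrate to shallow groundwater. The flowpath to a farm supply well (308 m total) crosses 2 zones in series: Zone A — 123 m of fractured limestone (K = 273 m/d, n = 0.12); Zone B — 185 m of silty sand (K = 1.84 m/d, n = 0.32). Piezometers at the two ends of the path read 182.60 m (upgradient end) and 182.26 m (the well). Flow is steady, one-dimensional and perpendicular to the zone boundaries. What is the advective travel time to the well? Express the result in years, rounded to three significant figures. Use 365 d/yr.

Total head drop ΔH = 182.60 − 182.26 = 0.34 m
Continuity: the same q passes through each zone, so ΔH = q·Σ(L_j/K_j) — the zones act as resistances in series.
Σ(L/K) = 123/273 + 185/1.84 = 0.4505 + 100.5 = 101.0 d
q = ΔH / Σ(L/K) = 0.34 / 101.0 = 0.003367 m/d (same in every zone)
Zone A: v = q/n = 0.003367/0.12 = 0.02805 m/d → t_A = 123/0.02805 = 4384 d
Zone B: v = q/n = 0.003367/0.32 = 0.01052 m/d → t_B = 185/0.01052 = 17580 d
Total t = 4384 + 17580 = 21970 d
   = 21970 / 365 = 60.2 yr

60.2 years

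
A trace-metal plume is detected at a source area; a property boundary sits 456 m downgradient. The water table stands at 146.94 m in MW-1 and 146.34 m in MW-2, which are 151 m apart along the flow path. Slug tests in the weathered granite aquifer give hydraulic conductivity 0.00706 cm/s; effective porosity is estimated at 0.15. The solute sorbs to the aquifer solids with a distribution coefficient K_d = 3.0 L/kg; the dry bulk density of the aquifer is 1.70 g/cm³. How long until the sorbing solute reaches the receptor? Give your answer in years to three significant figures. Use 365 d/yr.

271 years

Hydraulic gradient i = (146.94 − 146.34) / 151 = 0.60 / 151 = 0.003974
K = 0.00706 cm/s × 864 = 6.100 m/d
Darcy flux q = K·i = 6.100 × 0.003974 = 0.02424 m/d
Average linear velocity = 0.02424 / 0.15 = 0.1616 m/d
Retardation R = 1 + ρ_b·K_d/n = 1 + 1.70×3.0/0.15 = 35.00
Contaminant velocity v_c = v/R = 0.1616/35.00 = 0.004617 m/d
t = L/v_c = 456/0.004617 = 98770 d
   = 98770/365 = 271 yr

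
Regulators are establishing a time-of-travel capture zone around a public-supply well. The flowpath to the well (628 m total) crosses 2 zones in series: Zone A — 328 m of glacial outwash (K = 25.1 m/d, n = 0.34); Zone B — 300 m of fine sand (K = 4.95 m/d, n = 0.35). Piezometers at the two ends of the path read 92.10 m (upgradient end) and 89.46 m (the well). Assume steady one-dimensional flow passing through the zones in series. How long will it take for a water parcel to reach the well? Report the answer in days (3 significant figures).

Total head drop ΔH = 92.10 − 89.46 = 2.64 m
Steady 1-D flow in series ⇒ the Darcy flux q is identical in every zone and the zone head losses add (resistances L/K in series).
Σ(L/K) = 328/25.1 + 300/4.95 = 13.07 + 60.61 = 73.67 d
q = ΔH / Σ(L/K) = 2.64 / 73.67 = 0.03583 m/d (same in every zone)
Zone A: v = q/n = 0.03583/0.34 = 0.1054 m/d → t_A = 328/0.1054 = 3112 d
Zone B: v = q/n = 0.03583/0.35 = 0.1024 m/d → t_B = 300/0.1024 = 2930 d
Total t = 3112 + 2930 = 6042 d

6040 days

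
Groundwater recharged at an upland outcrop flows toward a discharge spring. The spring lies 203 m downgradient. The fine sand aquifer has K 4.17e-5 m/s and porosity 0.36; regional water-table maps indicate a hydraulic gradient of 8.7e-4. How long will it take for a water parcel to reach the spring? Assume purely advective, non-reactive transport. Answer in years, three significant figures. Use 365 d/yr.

K = 4.17e-5 m/s × 86400 s/d = 3.603 m/d
Specific discharge q = 3.603 × 8.7e-4 = 0.003135 m/d
Seepage velocity v = q / n = 0.003135 / 0.36 = 0.008707 m/d
t = L / v = 203 / 0.008707 = 23310 d
   = 23310 / 365 = 63.9 yr

63.9 years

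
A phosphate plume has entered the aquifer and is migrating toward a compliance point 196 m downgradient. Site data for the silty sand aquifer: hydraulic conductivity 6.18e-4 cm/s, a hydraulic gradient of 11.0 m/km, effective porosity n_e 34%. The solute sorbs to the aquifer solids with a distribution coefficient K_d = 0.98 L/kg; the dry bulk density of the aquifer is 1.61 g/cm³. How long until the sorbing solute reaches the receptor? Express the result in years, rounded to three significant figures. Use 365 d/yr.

K = 6.18e-4 cm/s × 864 = 0.5340 m/d
Specific discharge q = 0.5340 × 0.011 = 0.005873 m/d
v_s = q/n_e = 0.005873/0.34 = 0.01727 m/d
Retardation R = 1 + ρ_b·K_d/n = 1 + 1.61×0.98/0.34 = 5.641
Contaminant velocity v_c = v/R = 0.01727/5.641 = 0.003063 m/d
t = L/v_c = 196/0.003063 = 64000 d
   = 64000/365 = 175 yr

175 years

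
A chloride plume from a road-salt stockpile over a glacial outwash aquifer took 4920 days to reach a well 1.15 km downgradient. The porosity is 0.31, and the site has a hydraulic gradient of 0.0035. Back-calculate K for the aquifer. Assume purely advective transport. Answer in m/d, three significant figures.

L = 1.15 km = 1150 m
v = L / t = 1150 / 4920 = 0.2337 m/d
K = v · n / i = 0.2337 × 0.31 / 0.0035 = 20.7 m/d

20.7 m/d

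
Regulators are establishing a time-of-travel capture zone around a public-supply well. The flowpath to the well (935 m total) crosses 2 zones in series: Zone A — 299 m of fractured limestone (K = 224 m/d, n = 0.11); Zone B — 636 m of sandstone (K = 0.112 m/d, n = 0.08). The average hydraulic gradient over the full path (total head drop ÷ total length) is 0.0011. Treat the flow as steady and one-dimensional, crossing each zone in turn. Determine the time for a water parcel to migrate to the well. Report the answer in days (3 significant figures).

Continuity: the same q passes through each zone, so ΔH = q·Σ(L_j/K_j) — the zones act as resistances in series.
Σ(L/K) = 299/224 + 636/0.112 = 1.335 + 5679 = 5680 d
K_eq = L_total / Σ(L/K) = 935 / 5680 = 0.1646 m/d
q = K_eq · i = 0.1646 × 0.0011 = 1.811e-4 m/d (same in every zone)
Zone A: v = q/n = 1.811e-4/0.11 = 0.001646 m/d → t_A = 299/0.001646 = 181600 d
Zone B: v = q/n = 1.811e-4/0.08 = 0.002263 m/d → t_B = 636/0.002263 = 281000 d
Total t = 181600 + 281000 = 462600 d

463000 days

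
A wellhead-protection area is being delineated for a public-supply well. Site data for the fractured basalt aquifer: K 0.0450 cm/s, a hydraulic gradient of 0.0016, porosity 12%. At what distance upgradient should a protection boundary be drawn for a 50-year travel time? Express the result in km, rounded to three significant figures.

9.46 km

K = 0.0450 cm/s × 864 = 38.88 m/d
Darcy flux q = K·i = 38.88 × 0.0016 = 0.06221 m/d
v_s = q/n_e = 0.06221/0.12 = 0.5184 m/d
T = 50 yr × 365 = 18250 d
L = v × T = 0.5184 × 18250 = 9461 m
   = 9.46 km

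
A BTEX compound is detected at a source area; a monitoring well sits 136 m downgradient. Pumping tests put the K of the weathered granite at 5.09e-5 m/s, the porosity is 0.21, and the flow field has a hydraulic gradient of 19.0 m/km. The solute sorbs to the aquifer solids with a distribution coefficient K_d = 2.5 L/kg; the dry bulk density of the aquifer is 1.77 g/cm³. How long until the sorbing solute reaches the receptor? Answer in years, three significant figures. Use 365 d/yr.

K = 5.09e-5 m/s × 86400 s/d = 4.398 m/d
Specific discharge q = 4.398 × 0.019 = 0.08356 m/d
Average linear velocity = 0.08356 / 0.21 = 0.3979 m/d
Retardation R = 1 + ρ_b·K_d/n = 1 + 1.77×2.5/0.21 = 22.07
Contaminant velocity v_c = v/R = 0.3979/22.07 = 0.01803 m/d
t = L/v_c = 136/0.01803 = 7544 d
   = 7544/365 = 20.7 yr

20.7 years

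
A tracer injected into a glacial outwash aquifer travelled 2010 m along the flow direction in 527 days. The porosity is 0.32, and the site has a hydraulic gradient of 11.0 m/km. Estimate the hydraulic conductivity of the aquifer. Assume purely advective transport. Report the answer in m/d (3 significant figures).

v = L / t = 2010 / 527 = 3.814 m/d
K = v · n / i = 3.814 × 0.32 / 0.011 = 111 m/d

111 m/d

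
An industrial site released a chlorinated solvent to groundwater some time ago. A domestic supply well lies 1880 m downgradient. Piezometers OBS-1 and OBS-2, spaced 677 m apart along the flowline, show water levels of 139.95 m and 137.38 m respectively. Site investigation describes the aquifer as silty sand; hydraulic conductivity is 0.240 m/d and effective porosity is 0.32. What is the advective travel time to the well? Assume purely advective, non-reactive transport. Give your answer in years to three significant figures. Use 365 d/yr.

1810 years

Hydraulic gradient i = (139.95 − 137.38) / 677 = 2.57 / 677 = 0.003796
Specific discharge q = 0.240 × 0.003796 = 9.111e-4 m/d
Seepage velocity v = q / n = 9.111e-4 / 0.32 = 0.002847 m/d
t = L / v = 1880 / 0.002847 = 660300 d
   = 660300 / 365 = 1810 yr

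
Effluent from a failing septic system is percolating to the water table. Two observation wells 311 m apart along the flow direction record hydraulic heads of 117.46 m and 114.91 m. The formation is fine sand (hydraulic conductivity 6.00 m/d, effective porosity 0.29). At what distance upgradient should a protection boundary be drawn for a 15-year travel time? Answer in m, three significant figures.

929 m

Hydraulic gradient i = (117.46 − 114.91) / 311 = 2.55 / 311 = 0.008199
Specific discharge q = 6.00 × 0.008199 = 0.04920 m/d
v = Ki/n = 6.00·0.008199/0.29 = 0.1696 m/d
T = 15 yr × 365 = 5475 d
L = v × T = 0.1696 × 5475 = 928.8 m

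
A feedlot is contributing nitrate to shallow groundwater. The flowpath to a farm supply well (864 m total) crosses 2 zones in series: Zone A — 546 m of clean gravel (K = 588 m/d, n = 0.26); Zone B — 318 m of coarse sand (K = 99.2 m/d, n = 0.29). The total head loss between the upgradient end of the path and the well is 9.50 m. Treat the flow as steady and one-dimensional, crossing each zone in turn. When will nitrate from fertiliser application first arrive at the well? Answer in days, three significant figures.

102 days

Continuity: the same q passes through each zone, so ΔH = q·Σ(L_j/K_j) — the zones act as resistances in series.
Σ(L/K) = 546/588 + 318/99.2 = 0.9286 + 3.206 = 4.134 d
q = ΔH / Σ(L/K) = 9.50 / 4.134 = 2.298 m/d (same in every zone)
Zone A: v = q/n = 2.298/0.26 = 8.838 m/d → t_A = 546/8.838 = 61.78 d
Zone B: v = q/n = 2.298/0.29 = 7.924 m/d → t_B = 318/7.924 = 40.13 d
Total t = 61.78 + 40.13 = 101.9 d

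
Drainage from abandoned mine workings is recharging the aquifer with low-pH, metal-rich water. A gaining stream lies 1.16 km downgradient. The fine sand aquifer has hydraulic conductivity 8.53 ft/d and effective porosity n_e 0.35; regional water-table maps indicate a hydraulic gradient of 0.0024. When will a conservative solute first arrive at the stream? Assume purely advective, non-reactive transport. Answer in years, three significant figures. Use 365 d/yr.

178 years

K = 8.53 ft/d × 0.3048 = 2.600 m/d
Specific discharge q = 2.600 × 0.0024 = 0.006240 m/d
Average linear velocity = 0.006240 / 0.35 = 0.01783 m/d
L = 1.16 km = 1160 m
t = L / v = 1160 / 0.01783 = 65070 d
   = 65070 / 365 = 178 yr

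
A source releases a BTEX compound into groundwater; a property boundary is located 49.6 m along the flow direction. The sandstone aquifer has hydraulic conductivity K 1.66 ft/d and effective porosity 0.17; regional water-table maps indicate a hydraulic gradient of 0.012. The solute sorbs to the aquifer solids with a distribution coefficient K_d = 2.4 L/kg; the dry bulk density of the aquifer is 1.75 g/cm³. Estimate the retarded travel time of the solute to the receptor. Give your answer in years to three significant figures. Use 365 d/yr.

K = 1.66 ft/d × 0.3048 = 0.5060 m/d
Specific discharge q = 0.5060 × 0.012 = 0.006072 m/d
Average linear velocity = 0.006072 / 0.17 = 0.03572 m/d
Retardation R = 1 + ρ_b·K_d/n = 1 + 1.75×2.4/0.17 = 25.71
Contaminant velocity v_c = v/R = 0.03572/25.71 = 0.001389 m/d
t = L/v_c = 49.6/0.001389 = 35700 d
   = 35700/365 = 97.8 yr

97.8 years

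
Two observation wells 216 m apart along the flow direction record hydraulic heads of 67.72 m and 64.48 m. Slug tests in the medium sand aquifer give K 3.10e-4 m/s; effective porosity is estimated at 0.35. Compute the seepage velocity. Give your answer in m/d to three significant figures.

Hydraulic gradient i = (67.72 − 64.48) / 216 = 3.24 / 216 = 0.01500
K = 3.10e-4 m/s × 86400 s/d = 26.78 m/d
q = Ki = 26.78 × 0.01500 = 0.4018 m/d
Average linear velocity = 0.4018 / 0.35 = 1.148 m/d

1.15 m/d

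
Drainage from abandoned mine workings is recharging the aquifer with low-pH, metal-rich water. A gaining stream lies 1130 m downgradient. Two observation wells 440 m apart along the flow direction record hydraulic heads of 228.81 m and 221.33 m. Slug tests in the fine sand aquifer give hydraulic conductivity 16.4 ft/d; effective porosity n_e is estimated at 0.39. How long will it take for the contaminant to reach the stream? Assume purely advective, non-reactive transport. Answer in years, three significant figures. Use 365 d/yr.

14.2 years

Hydraulic gradient i = (228.81 − 221.33) / 440 = 7.48 / 440 = 0.01700
K = 16.4 ft/d × 0.3048 = 4.999 m/d
Darcy flux q = K·i = 4.999 × 0.01700 = 0.08498 m/d
Seepage velocity v = q / n = 0.08498 / 0.39 = 0.2179 m/d
t = L / v = 1130 / 0.2179 = 5186 d
   = 5186 / 365 = 14.2 yr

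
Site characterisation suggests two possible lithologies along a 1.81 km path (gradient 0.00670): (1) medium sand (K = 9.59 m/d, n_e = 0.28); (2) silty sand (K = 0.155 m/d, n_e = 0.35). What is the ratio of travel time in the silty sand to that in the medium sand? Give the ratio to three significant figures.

Unit 1 (medium sand): v = 9.59×0.0067/0.28 = 0.2295 m/d, t = 1810/0.2295 = 7888 d
Unit 2 (silty sand): v = 0.155×0.0067/0.35 = 0.002967 m/d, t = 1810/0.002967 = 610000 d
t(silty sand) / t(medium sand) = 610000/7888 = 77.3

77.3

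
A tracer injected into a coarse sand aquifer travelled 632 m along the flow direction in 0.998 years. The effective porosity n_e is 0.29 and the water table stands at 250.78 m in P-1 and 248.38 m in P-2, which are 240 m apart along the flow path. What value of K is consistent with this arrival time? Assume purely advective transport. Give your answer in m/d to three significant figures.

50.3 m/d

Hydraulic gradient i = (250.78 − 248.38) / 240 = 2.40 / 240 = 0.01000
t = 0.998 years = 364.3 d
v = L / t = 632 / 364.3 = 1.735 m/d
K = v · n / i = 1.735 × 0.29 / 0.01000 = 50.3 m/d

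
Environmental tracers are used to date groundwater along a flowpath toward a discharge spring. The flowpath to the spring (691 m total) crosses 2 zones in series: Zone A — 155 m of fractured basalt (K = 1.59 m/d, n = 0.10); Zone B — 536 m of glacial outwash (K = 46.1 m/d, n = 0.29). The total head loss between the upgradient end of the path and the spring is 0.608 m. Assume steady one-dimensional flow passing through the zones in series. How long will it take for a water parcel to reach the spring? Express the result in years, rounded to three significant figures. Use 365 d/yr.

84.0 years

Continuity: the same q passes through each zone, so ΔH = q·Σ(L_j/K_j) — the zones act as resistances in series.
Σ(L/K) = 155/1.59 + 536/46.1 = 97.48 + 11.63 = 109.1 d
q = ΔH / Σ(L/K) = 0.608 / 109.1 = 0.005572 m/d (same in every zone)
Zone A: v = q/n = 0.005572/0.10 = 0.05572 m/d → t_A = 155/0.05572 = 2782 d
Zone B: v = q/n = 0.005572/0.29 = 0.01921 m/d → t_B = 536/0.01921 = 27900 d
Total t = 2782 + 27900 = 30680 d
   = 30680 / 365 = 84.0 yr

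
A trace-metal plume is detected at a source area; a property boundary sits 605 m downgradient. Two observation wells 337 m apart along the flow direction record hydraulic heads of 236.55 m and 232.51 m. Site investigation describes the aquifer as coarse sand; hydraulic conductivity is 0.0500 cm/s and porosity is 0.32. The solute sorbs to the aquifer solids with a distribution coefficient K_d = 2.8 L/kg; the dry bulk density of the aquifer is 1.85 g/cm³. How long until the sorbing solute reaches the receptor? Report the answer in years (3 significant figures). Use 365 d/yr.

Hydraulic gradient i = (236.55 − 232.51) / 337 = 4.04 / 337 = 0.01199
K = 0.0500 cm/s × 864 = 43.20 m/d
Specific discharge q = 43.20 × 0.01199 = 0.5179 m/d
Seepage velocity v = q / n = 0.5179 / 0.32 = 1.618 m/d
Retardation R = 1 + ρ_b·K_d/n = 1 + 1.85×2.8/0.32 = 17.19
Contaminant velocity v_c = v/R = 1.618/17.19 = 0.09416 m/d
t = L/v_c = 605/0.09416 = 6425 d
   = 6425/365 = 17.6 yr

17.6 years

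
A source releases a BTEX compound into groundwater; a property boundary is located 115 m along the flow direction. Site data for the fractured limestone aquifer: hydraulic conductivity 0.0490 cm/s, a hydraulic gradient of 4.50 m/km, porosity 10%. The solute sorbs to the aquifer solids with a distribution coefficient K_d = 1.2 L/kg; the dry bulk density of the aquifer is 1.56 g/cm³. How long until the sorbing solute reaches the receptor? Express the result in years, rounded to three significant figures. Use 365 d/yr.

3.26 years

K = 0.0490 cm/s × 864 = 42.34 m/d
Specific discharge q = 42.34 × 0.0045 = 0.1905 m/d
Seepage velocity v = q / n = 0.1905 / 0.10 = 1.905 m/d
Retardation R = 1 + ρ_b·K_d/n = 1 + 1.56×1.2/0.10 = 19.72
Contaminant velocity v_c = v/R = 1.905/19.72 = 0.09661 m/d
t = L/v_c = 115/0.09661 = 1190 d
   = 1190/365 = 3.26 yr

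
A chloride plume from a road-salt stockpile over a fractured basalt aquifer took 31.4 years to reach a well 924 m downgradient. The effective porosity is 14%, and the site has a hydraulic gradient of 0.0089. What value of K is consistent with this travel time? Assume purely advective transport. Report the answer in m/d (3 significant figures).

t = 31.4 years = 11460 d
v = L / t = 924 / 11460 = 0.08062 m/d
K = v · n / i = 0.08062 × 0.14 / 0.0089 = 1.27 m/d

1.27 m/d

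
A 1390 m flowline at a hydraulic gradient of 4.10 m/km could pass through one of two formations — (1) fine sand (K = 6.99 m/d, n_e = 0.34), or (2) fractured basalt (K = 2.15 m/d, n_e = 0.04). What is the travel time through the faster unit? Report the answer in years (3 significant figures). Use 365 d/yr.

17.3 years

Unit 1 (fine sand): v = 6.99×0.0041/0.34 = 0.08429 m/d, t = 1390/0.08429 = 16490 d
Unit 2 (fractured basalt): v = 2.15×0.0041/0.04 = 0.2204 m/d, t = 1390/0.2204 = 6307 d
Faster: 6307 d / 365 = 17.3 yr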